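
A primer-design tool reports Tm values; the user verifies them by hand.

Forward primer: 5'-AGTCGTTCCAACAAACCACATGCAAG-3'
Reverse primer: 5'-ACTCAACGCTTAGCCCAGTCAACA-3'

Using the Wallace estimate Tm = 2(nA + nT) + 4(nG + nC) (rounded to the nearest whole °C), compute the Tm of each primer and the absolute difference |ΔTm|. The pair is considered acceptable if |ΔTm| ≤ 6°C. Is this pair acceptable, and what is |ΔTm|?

|ΔTm| = 4°C; the pair is acceptable.

Forward: A=10 T=4 G=4 C=8 → Tm = 2·14 + 4·12 = 76°C.
Reverse: A=8 T=4 G=3 C=9 → Tm = 2·12 + 4·12 = 72°C.
|ΔTm| = |76 − 72| = 4°C, ≤ 6°C.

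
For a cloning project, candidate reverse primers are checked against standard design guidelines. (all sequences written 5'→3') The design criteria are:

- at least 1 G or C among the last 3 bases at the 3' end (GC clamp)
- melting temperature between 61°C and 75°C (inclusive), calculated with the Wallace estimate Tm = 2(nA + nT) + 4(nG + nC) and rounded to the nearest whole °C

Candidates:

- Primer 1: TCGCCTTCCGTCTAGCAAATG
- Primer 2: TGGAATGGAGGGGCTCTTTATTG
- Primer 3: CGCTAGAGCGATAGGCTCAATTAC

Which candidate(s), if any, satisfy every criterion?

Primer 1 (21 nt, A=4 T=6 G=4 C=7): 3' end ATG has 1 G/C ✓; Tm = 2·10 + 4·11 = 64°C ✓ — passes.
Primer 2 (23 nt, A=4 T=8 G=9 C=2): 3' end TTG has 1 G/C ✓; Tm = 2·12 + 4·11 = 68°C ✓ — passes.
Primer 3 (24 nt, A=7 T=5 G=6 C=6): 3' end TAC has 1 G/C ✓; Tm = 2·12 + 4·12 = 72°C ✓ — passes.

Primer 1, Primer 2 and Primer 3.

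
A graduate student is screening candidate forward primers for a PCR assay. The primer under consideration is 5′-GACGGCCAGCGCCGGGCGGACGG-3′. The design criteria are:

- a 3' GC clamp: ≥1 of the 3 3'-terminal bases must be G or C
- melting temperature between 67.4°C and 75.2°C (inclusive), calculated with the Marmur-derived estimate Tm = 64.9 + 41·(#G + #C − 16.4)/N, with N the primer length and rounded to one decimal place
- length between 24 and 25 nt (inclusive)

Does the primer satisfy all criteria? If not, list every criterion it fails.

Fails: length.

Base counts: A=3, T=0, G=12, C=8 (length 23).
GC clamp: 3' end CGG has 3 G/C ✓
Tm: Tm = 64.9 + 41·(20 − 16.4)/23 = 71.3°C ✓
length: length 23, outside 24–25 ✗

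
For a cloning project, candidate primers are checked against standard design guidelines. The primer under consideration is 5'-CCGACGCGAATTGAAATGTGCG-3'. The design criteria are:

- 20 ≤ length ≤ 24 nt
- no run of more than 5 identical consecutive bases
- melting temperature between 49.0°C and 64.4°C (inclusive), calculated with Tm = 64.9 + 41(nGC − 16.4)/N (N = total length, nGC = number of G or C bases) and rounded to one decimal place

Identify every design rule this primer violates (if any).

Meets all criteria.

Base counts: A=6, T=4, G=7, C=5 (length 22).
length: length 22 ✓
homopolymer run: longest run = 3 ✓
Tm: Tm = 64.9 + 41·(12 − 16.4)/22 = 56.7°C ✓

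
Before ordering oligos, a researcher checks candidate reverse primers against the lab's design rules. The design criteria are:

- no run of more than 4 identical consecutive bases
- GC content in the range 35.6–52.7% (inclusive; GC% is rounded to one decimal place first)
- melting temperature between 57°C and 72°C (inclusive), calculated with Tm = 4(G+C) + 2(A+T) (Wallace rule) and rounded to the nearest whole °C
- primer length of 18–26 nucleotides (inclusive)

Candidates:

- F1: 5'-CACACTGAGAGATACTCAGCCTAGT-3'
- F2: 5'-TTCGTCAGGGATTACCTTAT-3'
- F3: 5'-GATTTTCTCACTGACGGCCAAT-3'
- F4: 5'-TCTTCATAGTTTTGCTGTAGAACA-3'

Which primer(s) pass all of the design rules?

F3 only.

F1 (25 nt, A=8 T=5 G=5 C=7): longest run = 2 ✓; GC 12/25 = 48.0% ✓; Tm = 2·13 + 4·12 = 74°C, outside 57–72°C ✗; length 25 ✓ — fails.
F2 (20 nt, A=4 T=8 G=4 C=4): longest run = 3 ✓; GC 8/20 = 40.0% ✓; Tm = 2·12 + 4·8 = 56°C, outside 57–72°C ✗; length 20 ✓ — fails.
F3 (22 nt, A=5 T=7 G=4 C=6): longest run = 4 ✓; GC 10/22 = 45.5% ✓; Tm = 2·12 + 4·10 = 64°C ✓; length 22 ✓ — passes.
F4 (24 nt, A=6 T=10 G=4 C=4): longest run = 4 ✓; GC 8/24 = 33.3%, outside 35.6–52.7% ✗; Tm = 2·16 + 4·8 = 64°C ✓; length 24 ✓ — fails.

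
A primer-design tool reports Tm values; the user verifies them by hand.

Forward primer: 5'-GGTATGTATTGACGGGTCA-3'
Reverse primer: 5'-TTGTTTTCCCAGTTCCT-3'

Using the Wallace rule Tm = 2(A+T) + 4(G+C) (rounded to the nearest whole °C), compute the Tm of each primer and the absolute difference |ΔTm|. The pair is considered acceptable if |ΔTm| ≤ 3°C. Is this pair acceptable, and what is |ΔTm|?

|ΔTm| = 8°C; the pair is not acceptable.

Forward: A=4 T=6 G=7 C=2 → Tm = 2·10 + 4·9 = 56°C.
Reverse: A=1 T=9 G=2 C=5 → Tm = 2·10 + 4·7 = 48°C.
|ΔTm| = |56 − 48| = 8°C, > 3°C.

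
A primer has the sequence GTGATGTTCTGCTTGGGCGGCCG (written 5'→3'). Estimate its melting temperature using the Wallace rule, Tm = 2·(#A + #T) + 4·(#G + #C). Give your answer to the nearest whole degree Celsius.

76°C

Base counts: A=1, T=7, G=10, C=5 (length 23).
Tm = 2·(1+7) + 4·(10+5) = 2·8 + 4·15 = 16 + 60 = 76°C.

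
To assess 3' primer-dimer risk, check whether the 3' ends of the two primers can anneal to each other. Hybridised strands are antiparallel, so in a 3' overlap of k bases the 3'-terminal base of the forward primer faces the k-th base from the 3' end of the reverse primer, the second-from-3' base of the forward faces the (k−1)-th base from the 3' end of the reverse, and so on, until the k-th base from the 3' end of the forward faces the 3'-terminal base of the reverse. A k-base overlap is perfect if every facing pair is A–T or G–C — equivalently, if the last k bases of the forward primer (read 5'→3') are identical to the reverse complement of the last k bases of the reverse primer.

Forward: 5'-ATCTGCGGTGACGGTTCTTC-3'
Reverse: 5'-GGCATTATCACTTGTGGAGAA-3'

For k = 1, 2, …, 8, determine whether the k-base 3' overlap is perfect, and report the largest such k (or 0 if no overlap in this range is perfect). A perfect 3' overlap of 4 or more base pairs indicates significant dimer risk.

Last 8 bases (5'→3') — forward …GGTTCTTC, reverse …GTGGAGAA.
Reverse complement of the reverse primer's last 8 bases: TTCTCCAC; its first k bases are the reverse complement of the reverse primer's last k bases, so a perfect k-base overlap needs the forward primer's last k bases to equal them.
Comparing (forward last k vs required): k=1: C vs T ✗; k=2: TC vs TT ✗; k=3: TTC vs TTC ✓; k=4: CTTC vs TTCT ✗; k=5: TCTTC vs TTCTC ✗; k=6: TTCTTC vs TTCTCC ✗; k=7: GTTCTTC vs TTCTCCA ✗; k=8: GGTTCTTC vs TTCTCCAC ✗.
Only k = 3 is perfect, so the longest perfect 3' overlap is 3.

Longest perfect overlap: 3 complementary base pairs; below the dimer-risk threshold (threshold 4).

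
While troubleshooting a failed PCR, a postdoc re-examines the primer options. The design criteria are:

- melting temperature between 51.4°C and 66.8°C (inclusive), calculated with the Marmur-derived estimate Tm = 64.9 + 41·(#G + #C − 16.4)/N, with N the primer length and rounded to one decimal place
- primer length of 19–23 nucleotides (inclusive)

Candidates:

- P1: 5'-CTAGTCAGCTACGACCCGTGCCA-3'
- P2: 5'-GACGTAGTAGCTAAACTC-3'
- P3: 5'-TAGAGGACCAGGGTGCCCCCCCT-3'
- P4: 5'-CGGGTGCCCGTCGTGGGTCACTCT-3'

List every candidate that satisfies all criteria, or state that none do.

P1 and P3.

P1 (23 nt, A=5 T=4 G=5 C=9): Tm = 64.9 + 41·(14 − 16.4)/23 = 60.6°C ✓; length 23 ✓ — passes.
P2 (18 nt, A=6 T=4 G=4 C=4): Tm = 64.9 + 41·(8 − 16.4)/18 = 45.8°C, outside 51.4–66.8°C ✗; length 18, outside 19–23 ✗ — fails.
P3 (23 nt, A=4 T=3 G=7 C=9): Tm = 64.9 + 41·(16 − 16.4)/23 = 64.2°C ✓; length 23 ✓ — passes.
P4 (24 nt, A=1 T=6 G=9 C=8): Tm = 64.9 + 41·(17 − 16.4)/24 = 65.9°C ✓; length 24, outside 19–23 ✗ — fails.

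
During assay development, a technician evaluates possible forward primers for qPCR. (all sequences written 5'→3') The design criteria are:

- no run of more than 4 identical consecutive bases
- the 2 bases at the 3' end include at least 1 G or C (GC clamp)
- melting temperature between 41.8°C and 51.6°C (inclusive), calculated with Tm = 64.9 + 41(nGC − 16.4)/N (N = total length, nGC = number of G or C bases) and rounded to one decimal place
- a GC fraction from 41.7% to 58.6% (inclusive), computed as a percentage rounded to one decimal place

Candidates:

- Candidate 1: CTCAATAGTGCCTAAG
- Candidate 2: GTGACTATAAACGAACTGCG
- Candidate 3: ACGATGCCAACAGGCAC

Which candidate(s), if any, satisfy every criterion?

Candidate 2 only.

Candidate 1 (16 nt, A=5 T=4 G=3 C=4): longest run = 2 ✓; 3' end AG has 1 G/C ✓; Tm = 64.9 + 41·(7 − 16.4)/16 = 40.8°C, outside 41.8–51.6°C ✗; GC 7/16 = 43.8% ✓ — fails.
Candidate 2 (20 nt, A=7 T=4 G=5 C=4): longest run = 3 ✓; 3' end CG has 2 G/C ✓; Tm = 64.9 + 41·(9 − 16.4)/20 = 49.7°C ✓; GC 9/20 = 45.0% ✓ — passes.
Candidate 3 (17 nt, A=6 T=1 G=4 C=6): longest run = 2 ✓; 3' end AC has 1 G/C ✓; Tm = 64.9 + 41·(10 − 16.4)/17 = 49.5°C ✓; GC 10/17 = 58.8%, outside 41.7–58.6% ✗ — fails.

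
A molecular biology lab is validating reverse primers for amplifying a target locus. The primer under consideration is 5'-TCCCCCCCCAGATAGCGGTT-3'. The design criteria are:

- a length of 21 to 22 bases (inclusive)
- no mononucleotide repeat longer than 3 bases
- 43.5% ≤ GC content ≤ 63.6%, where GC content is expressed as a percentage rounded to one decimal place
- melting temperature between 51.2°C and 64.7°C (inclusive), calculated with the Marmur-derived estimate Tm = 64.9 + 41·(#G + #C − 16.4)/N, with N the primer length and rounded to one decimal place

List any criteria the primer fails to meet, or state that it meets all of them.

Fails: length, homopolymer run, GC content.

Base counts: A=3, T=4, G=4, C=9 (length 20).
length: length 20, outside 21–22 ✗
homopolymer run: longest run = 8, exceeds 3 ✗
GC content: GC 13/20 = 65.0%, outside 43.5–63.6% ✗
Tm: Tm = 64.9 + 41·(13 − 16.4)/20 = 57.9°C ✓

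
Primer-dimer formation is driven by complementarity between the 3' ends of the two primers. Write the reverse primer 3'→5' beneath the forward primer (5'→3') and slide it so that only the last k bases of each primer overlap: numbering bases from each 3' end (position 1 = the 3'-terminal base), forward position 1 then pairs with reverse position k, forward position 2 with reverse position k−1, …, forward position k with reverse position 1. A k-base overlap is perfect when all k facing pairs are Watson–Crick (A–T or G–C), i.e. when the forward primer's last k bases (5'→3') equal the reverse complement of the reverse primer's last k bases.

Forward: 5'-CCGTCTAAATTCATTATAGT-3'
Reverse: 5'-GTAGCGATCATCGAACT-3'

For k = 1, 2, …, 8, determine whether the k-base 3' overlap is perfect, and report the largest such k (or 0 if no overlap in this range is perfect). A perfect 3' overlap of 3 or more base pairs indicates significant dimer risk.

Longest perfect overlap: 3 complementary base pairs; significant dimer risk (threshold 3).

Last 8 bases (5'→3') — forward …ATTATAGT, reverse …ATCGAACT.
Reverse complement of the reverse primer's last 8 bases: AGTTCGAT; its first k bases are the reverse complement of the reverse primer's last k bases, so a perfect k-base overlap needs the forward primer's last k bases to equal them.
Comparing (forward last k vs required): k=1: T vs A ✗; k=2: GT vs AG ✗; k=3: AGT vs AGT ✓; k=4: TAGT vs AGTT ✗; k=5: ATAGT vs AGTTC ✗; k=6: TATAGT vs AGTTCG ✗; k=7: TTATAGT vs AGTTCGA ✗; k=8: ATTATAGT vs AGTTCGAT ✗.
Only k = 3 is perfect, so the longest perfect 3' overlap is 3.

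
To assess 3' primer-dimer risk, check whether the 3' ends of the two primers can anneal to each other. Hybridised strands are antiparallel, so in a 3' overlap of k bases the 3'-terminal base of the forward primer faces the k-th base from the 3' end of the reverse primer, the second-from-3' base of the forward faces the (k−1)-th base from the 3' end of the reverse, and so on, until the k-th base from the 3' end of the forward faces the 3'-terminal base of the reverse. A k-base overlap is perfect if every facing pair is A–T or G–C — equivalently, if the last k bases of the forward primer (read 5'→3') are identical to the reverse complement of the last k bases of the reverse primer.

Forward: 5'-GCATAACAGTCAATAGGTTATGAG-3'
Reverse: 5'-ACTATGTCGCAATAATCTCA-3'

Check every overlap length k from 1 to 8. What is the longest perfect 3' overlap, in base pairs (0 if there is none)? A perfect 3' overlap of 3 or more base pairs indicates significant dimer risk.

Longest perfect overlap: 4 complementary base pairs; significant dimer risk (threshold 3).

Last 8 bases (5'→3') — forward …GTTATGAG, reverse …TAATCTCA.
Reverse complement of the reverse primer's last 8 bases: TGAGATTA; its first k bases are the reverse complement of the reverse primer's last k bases, so a perfect k-base overlap needs the forward primer's last k bases to equal them.
Comparing (forward last k vs required): k=1: G vs T ✗; k=2: AG vs TG ✗; k=3: GAG vs TGA ✗; k=4: TGAG vs TGAG ✓; k=5: ATGAG vs TGAGA ✗; k=6: TATGAG vs TGAGAT ✗; k=7: TTATGAG vs TGAGATT ✗; k=8: GTTATGAG vs TGAGATTA ✗.
Only k = 4 is perfect, so the longest perfect 3' overlap is 4.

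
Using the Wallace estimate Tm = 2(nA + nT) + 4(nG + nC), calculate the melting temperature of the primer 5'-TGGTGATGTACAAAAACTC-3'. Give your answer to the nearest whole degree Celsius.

Base counts: A=7, T=5, G=4, C=3 (length 19).
Tm = 2·(7+5) + 4·(4+3) = 2·12 + 4·7 = 24 + 28 = 52°C.

52°C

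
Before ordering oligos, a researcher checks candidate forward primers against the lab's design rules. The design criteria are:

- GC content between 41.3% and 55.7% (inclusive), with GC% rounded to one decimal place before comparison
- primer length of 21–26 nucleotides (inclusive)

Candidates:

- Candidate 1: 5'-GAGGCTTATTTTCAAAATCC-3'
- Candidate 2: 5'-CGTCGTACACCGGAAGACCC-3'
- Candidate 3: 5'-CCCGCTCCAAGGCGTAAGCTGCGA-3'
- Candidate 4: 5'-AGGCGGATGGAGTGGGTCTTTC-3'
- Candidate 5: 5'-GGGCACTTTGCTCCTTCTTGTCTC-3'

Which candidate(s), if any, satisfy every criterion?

Candidate 5 only.

Candidate 1 (20 nt, A=6 T=7 G=3 C=4): GC 7/20 = 35.0%, outside 41.3–55.7% ✗; length 20, outside 21–26 ✗ — fails.
Candidate 2 (20 nt, A=5 T=2 G=5 C=8): GC 13/20 = 65.0%, outside 41.3–55.7% ✗; length 20, outside 21–26 ✗ — fails.
Candidate 3 (24 nt, A=5 T=3 G=7 C=9): GC 16/24 = 66.7%, outside 41.3–55.7% ✗; length 24 ✓ — fails.
Candidate 4 (22 nt, A=3 T=6 G=10 C=3): GC 13/22 = 59.1%, outside 41.3–55.7% ✗; length 22 ✓ — fails.
Candidate 5 (24 nt, A=1 T=10 G=5 C=8): GC 13/24 = 54.2% ✓; length 24 ✓ — passes.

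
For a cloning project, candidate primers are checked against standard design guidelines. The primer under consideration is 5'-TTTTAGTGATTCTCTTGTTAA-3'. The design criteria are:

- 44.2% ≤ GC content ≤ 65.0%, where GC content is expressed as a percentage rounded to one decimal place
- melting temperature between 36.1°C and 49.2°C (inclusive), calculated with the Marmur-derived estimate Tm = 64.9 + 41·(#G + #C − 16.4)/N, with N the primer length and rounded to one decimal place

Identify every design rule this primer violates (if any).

Fails: GC content.

Base counts: A=4, T=12, G=3, C=2 (length 21).
GC content: GC 5/21 = 23.8%, outside 44.2–65.0% ✗
Tm: Tm = 64.9 + 41·(5 − 16.4)/21 = 42.6°C ✓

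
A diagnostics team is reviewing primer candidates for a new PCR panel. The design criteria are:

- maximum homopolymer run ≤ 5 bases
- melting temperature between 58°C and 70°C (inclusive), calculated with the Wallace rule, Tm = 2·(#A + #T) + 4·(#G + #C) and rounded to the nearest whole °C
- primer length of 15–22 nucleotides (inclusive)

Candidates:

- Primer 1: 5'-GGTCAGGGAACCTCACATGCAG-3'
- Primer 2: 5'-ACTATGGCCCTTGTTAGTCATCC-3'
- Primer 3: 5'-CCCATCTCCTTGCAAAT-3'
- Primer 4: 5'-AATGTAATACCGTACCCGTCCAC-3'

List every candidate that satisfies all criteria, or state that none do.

Primer 1 (22 nt, A=6 T=3 G=7 C=6): longest run = 3 ✓; Tm = 2·9 + 4·13 = 70°C ✓; length 22 ✓ — passes.
Primer 2 (23 nt, A=4 T=8 G=4 C=7): longest run = 3 ✓; Tm = 2·12 + 4·11 = 68°C ✓; length 23, outside 15–22 ✗ — fails.
Primer 3 (17 nt, A=4 T=5 G=1 C=7): longest run = 3 ✓; Tm = 2·9 + 4·8 = 50°C, outside 58–70°C ✗; length 17 ✓ — fails.
Primer 4 (23 nt, A=7 T=5 G=3 C=8): longest run = 3 ✓; Tm = 2·12 + 4·11 = 68°C ✓; length 23, outside 15–22 ✗ — fails.

Primer 1 only.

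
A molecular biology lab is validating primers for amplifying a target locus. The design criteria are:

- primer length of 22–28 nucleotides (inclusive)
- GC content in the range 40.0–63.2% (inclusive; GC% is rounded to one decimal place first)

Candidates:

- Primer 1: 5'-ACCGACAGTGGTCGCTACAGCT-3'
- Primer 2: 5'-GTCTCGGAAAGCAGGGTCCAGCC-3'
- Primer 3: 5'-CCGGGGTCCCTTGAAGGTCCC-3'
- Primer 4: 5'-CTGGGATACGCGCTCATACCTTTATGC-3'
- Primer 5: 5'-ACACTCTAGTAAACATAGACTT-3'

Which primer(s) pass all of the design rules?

Primer 1 (22 nt, A=5 T=4 G=6 C=7): length 22 ✓; GC 13/22 = 59.1% ✓ — passes.
Primer 2 (23 nt, A=5 T=3 G=8 C=7): length 23 ✓; GC 15/23 = 65.2%, outside 40.0–63.2% ✗ — fails.
Primer 3 (21 nt, A=2 T=4 G=7 C=8): length 21, outside 22–28 ✗; GC 15/21 = 71.4%, outside 40.0–63.2% ✗ — fails.
Primer 4 (27 nt, A=5 T=8 G=6 C=8): length 27 ✓; GC 14/27 = 51.9% ✓ — passes.
Primer 5 (22 nt, A=9 T=6 G=2 C=5): length 22 ✓; GC 7/22 = 31.8%, outside 40.0–63.2% ✗ — fails.

Primer 1 and Primer 4.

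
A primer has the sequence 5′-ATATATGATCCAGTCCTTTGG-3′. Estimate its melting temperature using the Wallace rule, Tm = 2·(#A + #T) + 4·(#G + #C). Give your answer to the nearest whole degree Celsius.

58°C

Base counts: A=5, T=8, G=4, C=4 (length 21).
Tm = 2·(5+8) + 4·(4+4) = 2·13 + 4·8 = 26 + 32 = 58°C.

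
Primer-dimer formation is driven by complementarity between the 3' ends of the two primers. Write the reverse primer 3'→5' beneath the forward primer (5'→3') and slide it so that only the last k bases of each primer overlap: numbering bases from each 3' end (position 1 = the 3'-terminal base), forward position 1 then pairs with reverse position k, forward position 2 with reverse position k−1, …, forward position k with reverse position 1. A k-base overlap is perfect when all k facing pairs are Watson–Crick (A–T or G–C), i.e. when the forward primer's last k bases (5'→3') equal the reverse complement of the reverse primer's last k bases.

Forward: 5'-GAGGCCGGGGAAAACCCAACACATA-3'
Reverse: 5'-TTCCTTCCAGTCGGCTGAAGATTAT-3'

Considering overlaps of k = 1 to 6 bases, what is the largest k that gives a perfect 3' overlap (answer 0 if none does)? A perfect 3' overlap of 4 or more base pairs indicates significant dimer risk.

Longest perfect overlap: 3 complementary base pairs; below the dimer-risk threshold (threshold 4).

Last 6 bases (5'→3') — forward …CACATA, reverse …GATTAT.
Reverse complement of the reverse primer's last 6 bases: ATAATC; its first k bases are the reverse complement of the reverse primer's last k bases, so a perfect k-base overlap needs the forward primer's last k bases to equal them.
Comparing (forward last k vs required): k=1: A vs A ✓; k=2: TA vs AT ✗; k=3: ATA vs ATA ✓; k=4: CATA vs ATAA ✗; k=5: ACATA vs ATAAT ✗; k=6: CACATA vs ATAATC ✗.
Perfect overlaps at k = 1, 3; the largest is 3.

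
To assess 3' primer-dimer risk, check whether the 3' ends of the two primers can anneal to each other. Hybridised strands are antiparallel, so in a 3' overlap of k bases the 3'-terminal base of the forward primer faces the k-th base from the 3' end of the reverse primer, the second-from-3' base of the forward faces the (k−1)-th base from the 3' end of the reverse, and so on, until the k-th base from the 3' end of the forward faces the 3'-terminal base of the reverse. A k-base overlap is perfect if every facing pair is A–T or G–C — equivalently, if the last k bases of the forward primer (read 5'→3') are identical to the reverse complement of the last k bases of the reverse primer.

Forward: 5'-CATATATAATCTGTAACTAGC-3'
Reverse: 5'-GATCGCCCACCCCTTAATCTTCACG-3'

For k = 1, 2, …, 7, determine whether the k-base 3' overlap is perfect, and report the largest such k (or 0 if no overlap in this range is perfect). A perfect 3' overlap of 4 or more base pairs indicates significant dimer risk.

Last 7 bases (5'→3') — forward …AACTAGC, reverse …CTTCACG.
Reverse complement of the reverse primer's last 7 bases: CGTGAAG; its first k bases are the reverse complement of the reverse primer's last k bases, so a perfect k-base overlap needs the forward primer's last k bases to equal them.
Comparing (forward last k vs required): k=1: C vs C ✓; k=2: GC vs CG ✗; k=3: AGC vs CGT ✗; k=4: TAGC vs CGTG ✗; k=5: CTAGC vs CGTGA ✗; k=6: ACTAGC vs CGTGAA ✗; k=7: AACTAGC vs CGTGAAG ✗.
Only k = 1 is perfect, so the longest perfect 3' overlap is 1.

Longest perfect overlap: 1 complementary base pair; below the dimer-risk threshold (threshold 4).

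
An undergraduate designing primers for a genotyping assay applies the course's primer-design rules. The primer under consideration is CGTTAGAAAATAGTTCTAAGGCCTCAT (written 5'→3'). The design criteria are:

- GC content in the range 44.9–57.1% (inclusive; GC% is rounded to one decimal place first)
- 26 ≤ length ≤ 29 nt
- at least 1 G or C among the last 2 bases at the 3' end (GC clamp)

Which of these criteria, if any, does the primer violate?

Base counts: A=9, T=8, G=5, C=5 (length 27).
GC content: GC 10/27 = 37.0%, outside 44.9–57.1% ✗
length: length 27 ✓
GC clamp: 3' end AT has 0 G/C, need ≥1 ✗

Fails: GC content, GC clamp.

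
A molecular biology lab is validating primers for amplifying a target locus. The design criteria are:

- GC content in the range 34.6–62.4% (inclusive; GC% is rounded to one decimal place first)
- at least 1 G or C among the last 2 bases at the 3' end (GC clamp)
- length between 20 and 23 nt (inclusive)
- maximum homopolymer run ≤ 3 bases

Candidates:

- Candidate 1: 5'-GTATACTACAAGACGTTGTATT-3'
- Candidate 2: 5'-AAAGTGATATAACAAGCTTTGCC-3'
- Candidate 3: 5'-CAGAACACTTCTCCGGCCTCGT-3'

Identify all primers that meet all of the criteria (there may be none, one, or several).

Candidate 2 and Candidate 3.

Candidate 1 (22 nt, A=7 T=8 G=4 C=3): GC 7/22 = 31.8%, outside 34.6–62.4% ✗; 3' end TT has 0 G/C, need ≥1 ✗; length 22 ✓; longest run = 2 ✓ — fails.
Candidate 2 (23 nt, A=9 T=6 G=4 C=4): GC 8/23 = 34.8% ✓; 3' end CC has 2 G/C ✓; length 23 ✓; longest run = 3 ✓ — passes.
Candidate 3 (22 nt, A=4 T=5 G=4 C=9): GC 13/22 = 59.1% ✓; 3' end GT has 1 G/C ✓; length 22 ✓; longest run = 2 ✓ — passes.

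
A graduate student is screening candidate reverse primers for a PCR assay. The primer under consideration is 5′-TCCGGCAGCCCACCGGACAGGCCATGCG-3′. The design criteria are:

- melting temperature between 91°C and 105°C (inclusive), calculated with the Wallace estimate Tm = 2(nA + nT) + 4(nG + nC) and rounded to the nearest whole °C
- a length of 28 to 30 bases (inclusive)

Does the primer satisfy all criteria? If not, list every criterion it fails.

Meets all criteria.

Base counts: A=5, T=2, G=9, C=12 (length 28).
Tm: Tm = 2·7 + 4·21 = 98°C ✓
length: length 28 ✓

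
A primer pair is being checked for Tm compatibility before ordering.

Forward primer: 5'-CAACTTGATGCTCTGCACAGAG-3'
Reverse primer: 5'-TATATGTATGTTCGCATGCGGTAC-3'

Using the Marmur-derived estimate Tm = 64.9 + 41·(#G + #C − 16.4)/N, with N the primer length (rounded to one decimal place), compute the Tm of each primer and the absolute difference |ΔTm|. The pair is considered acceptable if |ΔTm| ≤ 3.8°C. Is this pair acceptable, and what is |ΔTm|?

|ΔTm| = 0.8°C; the pair is acceptable.

Forward: G+C = 11, N = 22 → Tm = 64.9 + 41·(11 − 16.4)/22 = 54.8°C.
Reverse: G+C = 10, N = 24 → Tm = 64.9 + 41·(10 − 16.4)/24 = 54.0°C.
|ΔTm| = |54.8 − 54.0| = 0.8°C, ≤ 3.8°C.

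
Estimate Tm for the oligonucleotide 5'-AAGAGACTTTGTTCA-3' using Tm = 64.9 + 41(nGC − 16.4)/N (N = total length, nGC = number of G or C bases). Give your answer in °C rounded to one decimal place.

Base counts: A=5, T=5, G=3, C=2; G+C = 5, N = 15.
Tm = 64.9 + 41·(5 − 16.4)/15 = 64.9 + -467.40/15 = 33.7°C.

33.7°C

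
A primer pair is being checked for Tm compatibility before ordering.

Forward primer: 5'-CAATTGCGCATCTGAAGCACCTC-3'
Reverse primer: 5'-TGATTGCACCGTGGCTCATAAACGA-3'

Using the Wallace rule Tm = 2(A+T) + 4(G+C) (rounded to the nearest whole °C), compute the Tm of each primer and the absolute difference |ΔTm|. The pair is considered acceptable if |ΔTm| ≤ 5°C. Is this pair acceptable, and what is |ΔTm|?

|ΔTm| = 4°C; the pair is acceptable.

Forward: A=6 T=5 G=4 C=8 → Tm = 2·11 + 4·12 = 70°C.
Reverse: A=7 T=6 G=6 C=6 → Tm = 2·13 + 4·12 = 74°C.
|ΔTm| = |70 − 74| = 4°C, ≤ 5°C.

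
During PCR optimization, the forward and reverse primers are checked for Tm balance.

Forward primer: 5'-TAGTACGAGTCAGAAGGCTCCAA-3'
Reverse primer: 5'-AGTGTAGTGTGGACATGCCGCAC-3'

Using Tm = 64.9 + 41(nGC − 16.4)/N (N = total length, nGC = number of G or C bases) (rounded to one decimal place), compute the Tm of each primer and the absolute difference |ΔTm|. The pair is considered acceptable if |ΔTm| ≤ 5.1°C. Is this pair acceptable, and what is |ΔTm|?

Forward: G+C = 11, N = 23 → Tm = 64.9 + 41·(11 − 16.4)/23 = 55.3°C.
Reverse: G+C = 13, N = 23 → Tm = 64.9 + 41·(13 − 16.4)/23 = 58.8°C.
|ΔTm| = |55.3 − 58.8| = 3.5°C, ≤ 5.1°C.

|ΔTm| = 3.5°C; the pair is acceptable.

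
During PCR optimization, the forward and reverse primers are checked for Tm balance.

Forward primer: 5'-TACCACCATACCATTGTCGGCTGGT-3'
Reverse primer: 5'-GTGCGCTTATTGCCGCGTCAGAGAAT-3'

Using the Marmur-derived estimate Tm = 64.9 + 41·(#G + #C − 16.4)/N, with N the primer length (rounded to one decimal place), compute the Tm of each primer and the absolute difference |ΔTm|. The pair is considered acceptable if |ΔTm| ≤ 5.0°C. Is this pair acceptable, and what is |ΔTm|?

Forward: G+C = 13, N = 25 → Tm = 64.9 + 41·(13 − 16.4)/25 = 59.3°C.
Reverse: G+C = 14, N = 26 → Tm = 64.9 + 41·(14 − 16.4)/26 = 61.1°C.
|ΔTm| = |59.3 − 61.1| = 1.8°C, ≤ 5.0°C.

|ΔTm| = 1.8°C; the pair is acceptable.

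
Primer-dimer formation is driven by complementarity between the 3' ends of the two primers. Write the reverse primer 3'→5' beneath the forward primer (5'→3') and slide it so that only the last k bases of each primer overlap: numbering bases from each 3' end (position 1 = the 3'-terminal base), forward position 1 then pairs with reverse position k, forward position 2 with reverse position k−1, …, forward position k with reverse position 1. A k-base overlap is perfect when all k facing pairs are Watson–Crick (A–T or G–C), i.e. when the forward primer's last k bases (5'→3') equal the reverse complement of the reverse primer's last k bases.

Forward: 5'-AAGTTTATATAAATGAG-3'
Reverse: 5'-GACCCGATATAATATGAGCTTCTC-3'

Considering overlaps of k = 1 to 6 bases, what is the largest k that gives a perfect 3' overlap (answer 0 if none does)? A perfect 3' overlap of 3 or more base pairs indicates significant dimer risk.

Longest perfect overlap: 3 complementary base pairs; significant dimer risk (threshold 3).

Last 6 bases (5'→3') — forward …AATGAG, reverse …CTTCTC.
Reverse complement of the reverse primer's last 6 bases: GAGAAG; its first k bases are the reverse complement of the reverse primer's last k bases, so a perfect k-base overlap needs the forward primer's last k bases to equal them.
Comparing (forward last k vs required): k=1: G vs G ✓; k=2: AG vs GA ✗; k=3: GAG vs GAG ✓; k=4: TGAG vs GAGA ✗; k=5: ATGAG vs GAGAA ✗; k=6: AATGAG vs GAGAAG ✗.
Perfect overlaps at k = 1, 3; the largest is 3.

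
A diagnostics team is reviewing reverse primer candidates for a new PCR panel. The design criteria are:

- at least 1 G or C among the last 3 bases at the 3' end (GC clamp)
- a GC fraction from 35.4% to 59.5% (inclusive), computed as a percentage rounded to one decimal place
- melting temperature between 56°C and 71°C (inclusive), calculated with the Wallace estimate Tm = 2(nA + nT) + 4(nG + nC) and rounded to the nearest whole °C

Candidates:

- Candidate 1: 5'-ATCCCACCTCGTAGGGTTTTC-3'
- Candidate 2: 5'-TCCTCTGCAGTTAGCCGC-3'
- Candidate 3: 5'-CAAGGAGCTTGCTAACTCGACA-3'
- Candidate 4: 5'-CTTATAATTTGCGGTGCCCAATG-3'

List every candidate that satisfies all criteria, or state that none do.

Candidate 1, Candidate 3 and Candidate 4.

Candidate 1 (21 nt, A=3 T=7 G=4 C=7): 3' end TTC has 1 G/C ✓; GC 11/21 = 52.4% ✓; Tm = 2·10 + 4·11 = 64°C ✓ — passes.
Candidate 2 (18 nt, A=2 T=5 G=4 C=7): 3' end CGC has 3 G/C ✓; GC 11/18 = 61.1%, outside 35.4–59.5% ✗; Tm = 2·7 + 4·11 = 58°C ✓ — fails.
Candidate 3 (22 nt, A=7 T=4 G=5 C=6): 3' end ACA has 1 G/C ✓; GC 11/22 = 50.0% ✓; Tm = 2·11 + 4·11 = 66°C ✓ — passes.
Candidate 4 (23 nt, A=5 T=8 G=5 C=5): 3' end ATG has 1 G/C ✓; GC 10/23 = 43.5% ✓; Tm = 2·13 + 4·10 = 66°C ✓ — passes.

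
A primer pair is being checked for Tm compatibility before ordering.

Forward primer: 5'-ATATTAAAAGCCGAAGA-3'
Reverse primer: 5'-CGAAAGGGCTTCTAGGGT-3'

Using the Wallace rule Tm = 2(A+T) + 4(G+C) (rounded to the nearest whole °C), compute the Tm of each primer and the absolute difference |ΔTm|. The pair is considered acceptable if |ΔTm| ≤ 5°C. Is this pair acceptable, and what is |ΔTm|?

|ΔTm| = 12°C; the pair is not acceptable.

Forward: A=9 T=3 G=3 C=2 → Tm = 2·12 + 4·5 = 44°C.
Reverse: A=4 T=4 G=7 C=3 → Tm = 2·8 + 4·10 = 56°C.
|ΔTm| = |44 − 56| = 12°C, > 5°C.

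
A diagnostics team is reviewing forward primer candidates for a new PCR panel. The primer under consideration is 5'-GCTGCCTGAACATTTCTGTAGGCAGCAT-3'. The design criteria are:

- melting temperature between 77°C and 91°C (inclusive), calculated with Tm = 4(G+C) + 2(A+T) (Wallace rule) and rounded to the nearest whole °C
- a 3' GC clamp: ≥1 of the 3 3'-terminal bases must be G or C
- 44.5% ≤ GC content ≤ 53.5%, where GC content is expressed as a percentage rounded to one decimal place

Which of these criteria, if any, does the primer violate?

Base counts: A=6, T=8, G=7, C=7 (length 28).
Tm: Tm = 2·14 + 4·14 = 84°C ✓
GC clamp: 3' end CAT has 1 G/C ✓
GC content: GC 14/28 = 50.0% ✓

Meets all criteria.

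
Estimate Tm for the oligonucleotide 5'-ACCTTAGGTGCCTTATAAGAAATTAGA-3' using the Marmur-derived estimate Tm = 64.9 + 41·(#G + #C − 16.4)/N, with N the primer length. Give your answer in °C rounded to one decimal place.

Base counts: A=10, T=8, G=5, C=4; G+C = 9, N = 27.
Tm = 64.9 + 41·(9 − 16.4)/27 = 64.9 + -303.40/27 = 53.7°C.

53.7°C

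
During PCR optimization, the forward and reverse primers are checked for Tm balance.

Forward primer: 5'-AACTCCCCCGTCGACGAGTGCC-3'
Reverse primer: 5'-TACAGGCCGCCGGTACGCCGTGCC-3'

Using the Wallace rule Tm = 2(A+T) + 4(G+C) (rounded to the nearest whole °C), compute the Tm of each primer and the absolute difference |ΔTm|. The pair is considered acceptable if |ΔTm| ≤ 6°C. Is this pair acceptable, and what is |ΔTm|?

|ΔTm| = 10°C; the pair is not acceptable.

Forward: A=4 T=3 G=5 C=10 → Tm = 2·7 + 4·15 = 74°C.
Reverse: A=3 T=3 G=8 C=10 → Tm = 2·6 + 4·18 = 84°C.
|ΔTm| = |74 − 84| = 10°C, > 6°C.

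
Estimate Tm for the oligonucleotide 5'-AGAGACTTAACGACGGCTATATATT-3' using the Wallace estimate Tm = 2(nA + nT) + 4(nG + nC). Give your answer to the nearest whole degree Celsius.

Base counts: A=9, T=7, G=5, C=4 (length 25).
Tm = 2·(9+7) + 4·(5+4) = 2·16 + 4·9 = 32 + 36 = 68°C.

68°C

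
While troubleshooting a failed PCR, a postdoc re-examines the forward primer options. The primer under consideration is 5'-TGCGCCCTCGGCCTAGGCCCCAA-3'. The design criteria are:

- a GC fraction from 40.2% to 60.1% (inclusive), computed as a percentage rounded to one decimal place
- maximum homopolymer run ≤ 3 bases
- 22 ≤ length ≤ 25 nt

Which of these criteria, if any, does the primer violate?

Fails: GC content, homopolymer run.

Base counts: A=3, T=3, G=6, C=11 (length 23).
GC content: GC 17/23 = 73.9%, outside 40.2–60.1% ✗
homopolymer run: longest run = 4, exceeds 3 ✗
length: length 23 ✓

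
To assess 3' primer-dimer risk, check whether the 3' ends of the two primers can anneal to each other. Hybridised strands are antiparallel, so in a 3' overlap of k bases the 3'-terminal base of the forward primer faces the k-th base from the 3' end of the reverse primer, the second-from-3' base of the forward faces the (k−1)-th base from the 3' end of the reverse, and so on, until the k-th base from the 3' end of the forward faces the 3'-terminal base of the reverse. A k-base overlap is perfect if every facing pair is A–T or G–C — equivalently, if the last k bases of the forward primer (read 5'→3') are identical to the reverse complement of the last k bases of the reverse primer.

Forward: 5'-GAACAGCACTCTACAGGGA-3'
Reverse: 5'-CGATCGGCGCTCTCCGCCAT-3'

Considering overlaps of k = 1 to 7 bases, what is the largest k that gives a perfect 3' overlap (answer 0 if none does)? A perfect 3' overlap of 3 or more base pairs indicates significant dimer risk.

Longest perfect overlap: 1 complementary base pair; below the dimer-risk threshold (threshold 3).

Last 7 bases (5'→3') — forward …ACAGGGA, reverse …CCGCCAT.
Reverse complement of the reverse primer's last 7 bases: ATGGCGG; its first k bases are the reverse complement of the reverse primer's last k bases, so a perfect k-base overlap needs the forward primer's last k bases to equal them.
Comparing (forward last k vs required): k=1: A vs A ✓; k=2: GA vs AT ✗; k=3: GGA vs ATG ✗; k=4: GGGA vs ATGG ✗; k=5: AGGGA vs ATGGC ✗; k=6: CAGGGA vs ATGGCG ✗; k=7: ACAGGGA vs ATGGCGG ✗.
Only k = 1 is perfect, so the longest perfect 3' overlap is 1.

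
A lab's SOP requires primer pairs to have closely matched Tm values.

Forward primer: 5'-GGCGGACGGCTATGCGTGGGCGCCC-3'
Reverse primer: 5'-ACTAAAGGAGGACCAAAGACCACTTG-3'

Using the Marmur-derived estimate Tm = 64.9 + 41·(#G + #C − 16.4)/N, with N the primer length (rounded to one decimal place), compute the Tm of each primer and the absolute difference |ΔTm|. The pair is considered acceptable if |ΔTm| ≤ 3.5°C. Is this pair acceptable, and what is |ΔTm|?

|ΔTm| = 12.8°C; the pair is not acceptable.

Forward: G+C = 20, N = 25 → Tm = 64.9 + 41·(20 − 16.4)/25 = 70.8°C.
Reverse: G+C = 12, N = 26 → Tm = 64.9 + 41·(12 − 16.4)/26 = 58.0°C.
|ΔTm| = |70.8 − 58.0| = 12.8°C, > 3.5°C.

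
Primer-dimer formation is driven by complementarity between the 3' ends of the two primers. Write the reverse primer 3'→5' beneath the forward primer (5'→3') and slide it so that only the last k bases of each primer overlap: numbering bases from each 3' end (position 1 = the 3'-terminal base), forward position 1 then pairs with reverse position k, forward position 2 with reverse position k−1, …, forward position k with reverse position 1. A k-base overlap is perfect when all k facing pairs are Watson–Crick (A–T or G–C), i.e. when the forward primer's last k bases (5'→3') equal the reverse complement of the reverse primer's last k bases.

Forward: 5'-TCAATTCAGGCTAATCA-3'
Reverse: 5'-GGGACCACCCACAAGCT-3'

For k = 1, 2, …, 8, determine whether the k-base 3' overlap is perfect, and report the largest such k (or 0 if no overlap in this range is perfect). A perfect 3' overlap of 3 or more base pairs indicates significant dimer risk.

Longest perfect overlap: 1 complementary base pair; below the dimer-risk threshold (threshold 3).

Last 8 bases (5'→3') — forward …GCTAATCA, reverse …CACAAGCT.
Reverse complement of the reverse primer's last 8 bases: AGCTTGTG; its first k bases are the reverse complement of the reverse primer's last k bases, so a perfect k-base overlap needs the forward primer's last k bases to equal them.
Comparing (forward last k vs required): k=1: A vs A ✓; k=2: CA vs AG ✗; k=3: TCA vs AGC ✗; k=4: ATCA vs AGCT ✗; k=5: AATCA vs AGCTT ✗; k=6: TAATCA vs AGCTTG ✗; k=7: CTAATCA vs AGCTTGT ✗; k=8: GCTAATCA vs AGCTTGTG ✗.
Only k = 1 is perfect, so the longest perfect 3' overlap is 1.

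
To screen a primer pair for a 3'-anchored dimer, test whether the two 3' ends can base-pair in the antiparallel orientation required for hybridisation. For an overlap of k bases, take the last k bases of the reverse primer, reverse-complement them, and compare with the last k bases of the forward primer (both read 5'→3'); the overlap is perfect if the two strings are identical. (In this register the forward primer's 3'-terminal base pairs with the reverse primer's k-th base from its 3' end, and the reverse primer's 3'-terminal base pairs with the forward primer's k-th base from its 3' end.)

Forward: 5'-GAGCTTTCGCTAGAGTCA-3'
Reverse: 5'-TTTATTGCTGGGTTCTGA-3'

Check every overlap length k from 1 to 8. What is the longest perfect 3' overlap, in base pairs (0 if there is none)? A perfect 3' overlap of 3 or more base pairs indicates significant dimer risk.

Last 8 bases (5'→3') — forward …TAGAGTCA, reverse …GGTTCTGA.
Reverse complement of the reverse primer's last 8 bases: TCAGAACC; its first k bases are the reverse complement of the reverse primer's last k bases, so a perfect k-base overlap needs the forward primer's last k bases to equal them.
Comparing (forward last k vs required): k=1: A vs T ✗; k=2: CA vs TC ✗; k=3: TCA vs TCA ✓; k=4: GTCA vs TCAG ✗; k=5: AGTCA vs TCAGA ✗; k=6: GAGTCA vs TCAGAA ✗; k=7: AGAGTCA vs TCAGAAC ✗; k=8: TAGAGTCA vs TCAGAACC ✗.
Only k = 3 is perfect, so the longest perfect 3' overlap is 3.

Longest perfect overlap: 3 complementary base pairs; significant dimer risk (threshold 3).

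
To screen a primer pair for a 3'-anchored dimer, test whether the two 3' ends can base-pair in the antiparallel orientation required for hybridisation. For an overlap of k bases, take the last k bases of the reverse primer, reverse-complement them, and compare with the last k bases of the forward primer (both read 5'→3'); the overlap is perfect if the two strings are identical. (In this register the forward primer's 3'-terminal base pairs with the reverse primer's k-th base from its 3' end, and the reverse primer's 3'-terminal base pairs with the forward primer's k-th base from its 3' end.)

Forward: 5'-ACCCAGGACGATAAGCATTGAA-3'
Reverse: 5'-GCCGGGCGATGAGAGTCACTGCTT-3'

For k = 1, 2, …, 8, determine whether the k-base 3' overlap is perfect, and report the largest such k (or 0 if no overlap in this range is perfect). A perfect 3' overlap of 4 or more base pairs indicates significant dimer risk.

Longest perfect overlap: 2 complementary base pairs; below the dimer-risk threshold (threshold 4).

Last 8 bases (5'→3') — forward …GCATTGAA, reverse …CACTGCTT.
Reverse complement of the reverse primer's last 8 bases: AAGCAGTG; its first k bases are the reverse complement of the reverse primer's last k bases, so a perfect k-base overlap needs the forward primer's last k bases to equal them.
Comparing (forward last k vs required): k=1: A vs A ✓; k=2: AA vs AA ✓; k=3: GAA vs AAG ✗; k=4: TGAA vs AAGC ✗; k=5: TTGAA vs AAGCA ✗; k=6: ATTGAA vs AAGCAG ✗; k=7: CATTGAA vs AAGCAGT ✗; k=8: GCATTGAA vs AAGCAGTG ✗.
Perfect overlaps at k = 1, 2; the largest is 2.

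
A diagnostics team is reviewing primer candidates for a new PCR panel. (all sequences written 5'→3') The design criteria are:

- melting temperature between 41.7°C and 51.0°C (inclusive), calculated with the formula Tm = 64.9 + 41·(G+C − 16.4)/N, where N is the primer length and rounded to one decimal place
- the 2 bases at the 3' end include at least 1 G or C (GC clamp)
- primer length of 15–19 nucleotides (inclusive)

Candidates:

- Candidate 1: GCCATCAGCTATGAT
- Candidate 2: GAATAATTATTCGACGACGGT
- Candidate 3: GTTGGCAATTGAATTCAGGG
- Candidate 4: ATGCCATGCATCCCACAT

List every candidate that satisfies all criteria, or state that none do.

None of the candidates satisfy all criteria.

Candidate 1 (15 nt, A=4 T=4 G=3 C=4): Tm = 64.9 + 41·(7 − 16.4)/15 = 39.2°C, outside 41.7–51.0°C ✗; 3' end AT has 0 G/C, need ≥1 ✗; length 15 ✓ — fails.
Candidate 2 (21 nt, A=7 T=6 G=5 C=3): Tm = 64.9 + 41·(8 − 16.4)/21 = 48.5°C ✓; 3' end GT has 1 G/C ✓; length 21, outside 15–19 ✗ — fails.
Candidate 3 (20 nt, A=5 T=6 G=7 C=2): Tm = 64.9 + 41·(9 − 16.4)/20 = 49.7°C ✓; 3' end GG has 2 G/C ✓; length 20, outside 15–19 ✗ — fails.
Candidate 4 (18 nt, A=5 T=4 G=2 C=7): Tm = 64.9 + 41·(9 − 16.4)/18 = 48.0°C ✓; 3' end AT has 0 G/C, need ≥1 ✗; length 18 ✓ — fails.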